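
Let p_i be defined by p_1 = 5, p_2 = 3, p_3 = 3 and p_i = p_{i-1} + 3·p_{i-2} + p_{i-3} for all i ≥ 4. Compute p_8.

465

p_4 = 17; p_5 = 29; p_6 = 83; p_7 = 187; p_8 = 465.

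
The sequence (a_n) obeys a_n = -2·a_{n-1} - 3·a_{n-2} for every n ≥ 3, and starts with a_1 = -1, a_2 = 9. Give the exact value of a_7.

57

Compute successive terms:
a_3 = -15  a_4 = 3  a_5 = 39  a_6 = -87  a_7 = 57.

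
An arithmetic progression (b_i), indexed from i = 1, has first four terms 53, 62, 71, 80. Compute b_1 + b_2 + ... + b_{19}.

Common difference d = 9.
b_i = 53 + (i - 1)·9.
b_{19} = 215; S = 19·(53 + 215)/2 = 2546.

2546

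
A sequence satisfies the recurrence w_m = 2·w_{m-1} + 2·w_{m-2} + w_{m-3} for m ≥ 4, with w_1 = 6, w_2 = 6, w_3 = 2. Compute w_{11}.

28102

Compute successive terms:
w_4 = 22, w_5 = 54, w_6 = 154, w_7 = 438, w_8 = 1238, w_9 = 3506, w_{10} = 9926, w_{11} = 28102.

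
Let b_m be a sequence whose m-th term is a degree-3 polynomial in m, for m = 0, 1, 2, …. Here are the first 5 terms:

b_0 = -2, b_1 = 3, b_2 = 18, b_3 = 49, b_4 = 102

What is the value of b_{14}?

3162

1st diffs: 5, 15, 31, 53.
2nd diffs: 10, 16, 22.
3rd diffs: 6, 6 (constant).
So b_m = m^3 + 2m^2 + 2m - 2.
Evaluating at m = 14 gives b_{14} = 3162.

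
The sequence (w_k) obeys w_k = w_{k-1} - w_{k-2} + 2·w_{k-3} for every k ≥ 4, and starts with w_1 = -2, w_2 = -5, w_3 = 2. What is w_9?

w_4 = 3; w_5 = -9; w_6 = -8; w_7 = 7; w_8 = -3; w_9 = -26.

-26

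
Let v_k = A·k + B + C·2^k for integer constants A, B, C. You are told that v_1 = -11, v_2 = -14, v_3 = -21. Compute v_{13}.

Write the equations: A + B + 2C = -11; 2A + B + 4C = -14; 3A + B + 8C = -21.
Subtracting the first from the second: A + 2C = -3.
Subtracting the second from the third: A + 4C = -7.
Solving: C = -2, A = 1, then B = -8.
Therefore v_{13} = 13 + (-8) + (-2)·8192 = -16379.

-16379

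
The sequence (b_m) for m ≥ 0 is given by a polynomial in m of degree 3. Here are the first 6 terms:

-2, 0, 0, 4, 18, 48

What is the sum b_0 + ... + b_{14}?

1st diffs: 2, 0, 4, 14, 30.
2nd diffs: -2, 4, 10, 16.
3rd diffs: 6, 6, 6 (constant).
Newton forward-difference form: b_m = -2 + 2·C(m,1) + (-2)·C(m,2) + 6·C(m,3).
Continuing: …, 100, 180, 294, 448, …, b_{14} = 2028.
Summing m = 0..14 (15 terms) gives 7460.

7460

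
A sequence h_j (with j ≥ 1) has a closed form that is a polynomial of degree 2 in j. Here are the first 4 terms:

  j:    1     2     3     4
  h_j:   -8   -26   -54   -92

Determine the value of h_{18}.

1st diffs: -18, -28, -38.
2nd diffs: -10, -10 (constant).
Newton forward-difference form: h_j = -8 + (-18)·C(j-1,1) + (-10)·C(j-1,2).
At j = 18: j-1 = 17, so h_{18} = -8 - 306 - 1360 = -1674.

-1674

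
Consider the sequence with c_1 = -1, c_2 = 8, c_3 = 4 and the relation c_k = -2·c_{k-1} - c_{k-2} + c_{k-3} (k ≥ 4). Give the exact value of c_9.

-76

c_4 = -17, c_5 = 38, c_6 = -55, c_7 = 55, c_8 = -17, c_9 = -76.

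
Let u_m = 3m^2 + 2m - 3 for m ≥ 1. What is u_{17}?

u_{17} = 3·17^2 + 2·17 - 3 = 898.

898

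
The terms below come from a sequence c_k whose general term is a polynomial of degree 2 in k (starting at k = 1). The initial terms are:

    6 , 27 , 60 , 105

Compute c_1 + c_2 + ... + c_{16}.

1st diffs: 21, 33, 45.
2nd diffs: 12, 12 (constant).
Newton forward-difference form: c_k = 6 + 21·C(k-1,1) + 12·C(k-1,2).
Continuing: …, 162, 231, 312, 405, …, c_{16} = 1581.
Summing k = 1..16 (16 terms) gives 9336.

9336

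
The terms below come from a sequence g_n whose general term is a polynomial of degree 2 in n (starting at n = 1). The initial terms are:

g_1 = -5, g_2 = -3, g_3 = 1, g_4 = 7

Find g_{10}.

85

1st diffs: 2, 4, 6.
2nd diffs: 2, 2 (constant).
Newton forward-difference form: g_n = -5 + 2·C(n-1,1) + 2·C(n-1,2).
At n = 10: n-1 = 9, so g_{10} = -5 + 18 + 72 = 85.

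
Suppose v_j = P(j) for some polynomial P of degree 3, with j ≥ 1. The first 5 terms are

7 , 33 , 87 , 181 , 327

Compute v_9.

1st diffs: 26, 54, 94, 146.
2nd diffs: 28, 40, 52.
3rd diffs: 12, 12 (constant).
Newton forward-difference form: v_j = 7 + 26·C(j-1,1) + 28·C(j-1,2) + 12·C(j-1,3).
At j = 9: j-1 = 8, so v_9 = 7 + 208 + 784 + 672 = 1671.

1671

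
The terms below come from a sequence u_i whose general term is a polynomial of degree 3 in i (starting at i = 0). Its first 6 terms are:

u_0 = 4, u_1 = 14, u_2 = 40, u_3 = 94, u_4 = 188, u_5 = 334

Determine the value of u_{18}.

12424

1st diffs: 10, 26, 54, 94, 146.
2nd diffs: 16, 28, 40, 52.
3rd diffs: 12, 12, 12 (constant).
Newton forward-difference form: u_i = 4 + 10·C(i,1) + 16·C(i,2) + 12·C(i,3).
At i = 18: i = 18, so u_{18} = 4 + 180 + 2448 + 9792 = 12424.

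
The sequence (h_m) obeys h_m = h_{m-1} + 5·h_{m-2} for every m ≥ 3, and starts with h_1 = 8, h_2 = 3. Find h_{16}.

18371338

h_3 = 43  h_4 = 58  h_5 = 273  …  h_{13} = 850568  h_{14} = 2353083  h_{15} = 6605923  h_{16} = 18371338.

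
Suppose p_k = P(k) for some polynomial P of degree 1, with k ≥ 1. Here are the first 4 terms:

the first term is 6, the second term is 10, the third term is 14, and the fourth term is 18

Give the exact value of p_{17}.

70

1st diffs: 4, 4, 4 (constant).
So p_k = 4k + 2.
Evaluating at k = 17 gives p_{17} = 70.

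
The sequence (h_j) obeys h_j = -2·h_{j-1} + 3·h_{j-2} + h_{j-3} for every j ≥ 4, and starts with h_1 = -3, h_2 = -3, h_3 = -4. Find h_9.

-123

Compute successive terms:
h_4 = -4; h_5 = -7; h_6 = -2; h_7 = -21; h_8 = 29; h_9 = -123.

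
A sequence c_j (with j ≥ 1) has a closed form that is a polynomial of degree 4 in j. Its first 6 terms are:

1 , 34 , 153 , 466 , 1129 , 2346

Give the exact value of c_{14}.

72346

1st diffs: 33, 119, 313, 663, 1217.
2nd diffs: 86, 194, 350, 554.
3rd diffs: 108, 156, 204.
4th diffs: 48, 48 (constant).
Newton forward-difference form: c_j = 1 + 33·C(j-1,1) + 86·C(j-1,2) + 108·C(j-1,3) + 48·C(j-1,4).
At j = 14: j-1 = 13, so c_{14} = 1 + 429 + 6708 + 30888 + 34320 = 72346.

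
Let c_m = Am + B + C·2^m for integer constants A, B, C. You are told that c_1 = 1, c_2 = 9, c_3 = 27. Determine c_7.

The three given values yield: A + B + 2C = 1; 2A + B + 4C = 9; 3A + B + 8C = 27.
Subtracting the first from the second: A + 2C = 8.
Subtracting the second from the third: A + 4C = 18.
Solving: C = 5, A = -2, then B = -7.
Therefore c_7 = -14 + (-7) + 5·128 = 619.

619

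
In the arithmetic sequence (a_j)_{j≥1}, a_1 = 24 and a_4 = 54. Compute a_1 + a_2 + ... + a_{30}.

5070

Common difference d = (54 - 24) / (4 - 1) = 10.
a_j = 24 + (j - 1)·10.
a_{30} = 314; S = 30·(24 + 314)/2 = 5070.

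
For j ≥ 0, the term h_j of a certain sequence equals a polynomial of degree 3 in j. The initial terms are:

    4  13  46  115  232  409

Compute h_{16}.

9748

1st diffs: 9, 33, 69, 117, 177.
2nd diffs: 24, 36, 48, 60.
3rd diffs: 12, 12, 12 (constant).
Newton forward-difference form: h_j = 4 + 9·C(j,1) + 24·C(j,2) + 12·C(j,3).
At j = 16: j = 16, so h_{16} = 4 + 144 + 2880 + 6720 = 9748.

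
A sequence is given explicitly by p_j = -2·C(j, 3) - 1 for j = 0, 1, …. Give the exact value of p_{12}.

-441

C(12, 3) = 220, so p_{12} = -441.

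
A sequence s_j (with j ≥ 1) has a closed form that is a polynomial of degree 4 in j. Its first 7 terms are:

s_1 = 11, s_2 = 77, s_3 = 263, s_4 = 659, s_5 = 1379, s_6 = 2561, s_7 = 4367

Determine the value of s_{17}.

1st diffs: 66, 186, 396, 720, 1182, 1806.
2nd diffs: 120, 210, 324, 462, 624.
3rd diffs: 90, 114, 138, 162.
4th diffs: 24, 24, 24 (constant).
Newton forward-difference form: s_j = 11 + 66·C(j-1,1) + 120·C(j-1,2) + 90·C(j-1,3) + 24·C(j-1,4).
At j = 17: j-1 = 16, so s_{17} = 11 + 1056 + 14400 + 50400 + 43680 = 109547.

109547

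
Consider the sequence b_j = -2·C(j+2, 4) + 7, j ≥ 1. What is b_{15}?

-4753

C(17, 4) = 2380, so b_{15} = -4753.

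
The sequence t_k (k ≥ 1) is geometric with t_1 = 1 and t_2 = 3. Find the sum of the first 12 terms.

265720

Common ratio r = 3.
t_k = 1·3^(k-1).
S = 1·(3^12 - 1)/(3 - 1) = 1·(531441 - 1)/(2) = 265720.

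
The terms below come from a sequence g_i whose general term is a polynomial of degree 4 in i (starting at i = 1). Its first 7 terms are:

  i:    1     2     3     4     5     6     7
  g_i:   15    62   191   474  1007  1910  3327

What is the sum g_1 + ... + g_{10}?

33273

1st diffs: 47, 129, 283, 533, 903, 1417.
2nd diffs: 82, 154, 250, 370, 514.
3rd diffs: 72, 96, 120, 144.
4th diffs: 24, 24, 24 (constant).
Newton forward-difference form: g_i = 15 + 47·C(i-1,1) + 82·C(i-1,2) + 72·C(i-1,3) + 24·C(i-1,4).
Continuing: 5426, 8399, 12462.
Summing i = 1..10 (10 terms) gives 33273.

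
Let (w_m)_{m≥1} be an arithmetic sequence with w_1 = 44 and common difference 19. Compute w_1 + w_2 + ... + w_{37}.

w_m = 44 + (m - 1)·19.
w_{37} = 728; S = 37·(44 + 728)/2 = 14282.

14282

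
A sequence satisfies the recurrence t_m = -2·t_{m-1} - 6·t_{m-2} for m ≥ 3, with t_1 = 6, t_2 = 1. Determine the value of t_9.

-8480

Compute successive terms:
t_3 = -38; t_4 = 70; t_5 = 88; t_6 = -596; t_7 = 664; t_8 = 2248; t_9 = -8480.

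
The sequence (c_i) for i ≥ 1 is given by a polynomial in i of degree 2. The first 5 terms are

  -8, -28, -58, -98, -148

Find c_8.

1st diffs: -20, -30, -40, -50.
2nd diffs: -10, -10, -10 (constant).
Newton forward-difference form: c_i = -8 + (-20)·C(i-1,1) + (-10)·C(i-1,2).
At i = 8: i-1 = 7, so c_8 = -8 - 140 - 210 = -358.

-358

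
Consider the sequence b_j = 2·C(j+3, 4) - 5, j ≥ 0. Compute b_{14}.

C(17, 4) = 2380, so b_{14} = 4755.

4755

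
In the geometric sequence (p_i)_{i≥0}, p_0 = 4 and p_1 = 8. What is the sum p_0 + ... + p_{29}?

4294967292

Common ratio r = 2.
p_i = 4·2^(i-0).
S = 4·(2^30 - 1)/(2 - 1) = 4·(1073741824 - 1)/(1) = 4294967292.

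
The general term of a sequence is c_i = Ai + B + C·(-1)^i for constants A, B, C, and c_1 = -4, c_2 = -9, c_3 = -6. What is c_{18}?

-25

Write the equations: A + B - C = -4; 2A + B + C = -9; 3A + B - C = -6.
Subtracting the first from the second: A + 2C = -5.
Subtracting the second from the third: A - 2C = 3.
Solving: C = -2, A = -1, then B = -5.
Hence c_{18} = -1·18 + (-5) + (-2)·1 = -25.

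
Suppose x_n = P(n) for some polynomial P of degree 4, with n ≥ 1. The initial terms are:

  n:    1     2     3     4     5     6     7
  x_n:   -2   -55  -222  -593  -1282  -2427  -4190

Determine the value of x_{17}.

1st diffs: -53, -167, -371, -689, -1145, -1763.
2nd diffs: -114, -204, -318, -456, -618.
3rd diffs: -90, -114, -138, -162.
4th diffs: -24, -24, -24 (constant).
Newton forward-difference form: x_n = -2 + (-53)·C(n-1,1) + (-114)·C(n-1,2) + (-90)·C(n-1,3) + (-24)·C(n-1,4).
At n = 17: n-1 = 16, so x_{17} = -2 - 848 - 13680 - 50400 - 43680 = -108610.

-108610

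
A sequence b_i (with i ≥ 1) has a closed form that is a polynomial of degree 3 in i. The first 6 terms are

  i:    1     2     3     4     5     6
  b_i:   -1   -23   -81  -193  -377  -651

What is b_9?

1st diffs: -22, -58, -112, -184, -274.
2nd diffs: -36, -54, -72, -90.
3rd diffs: -18, -18, -18 (constant).
So b_i = -3i^3 - i + 3.
Evaluating at i = 9 gives b_9 = -2193.

-2193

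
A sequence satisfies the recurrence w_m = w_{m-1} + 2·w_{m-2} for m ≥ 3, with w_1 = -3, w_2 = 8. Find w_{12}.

3418

w_3 = 2, w_4 = 18, w_5 = 22, w_6 = 58, w_7 = 102, w_8 = 218, w_9 = 422, w_{10} = 858, w_{11} = 1702, w_{12} = 3418.
(Characteristic roots are 2 and -1.)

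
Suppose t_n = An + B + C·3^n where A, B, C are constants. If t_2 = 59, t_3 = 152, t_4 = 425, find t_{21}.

The three given values yield: 2A + B + 9C = 59; 3A + B + 27C = 152; 4A + B + 81C = 425.
Subtracting the first from the second: A + 18C = 93.
Subtracting the second from the third: A + 54C = 273.
Solving: C = 5, A = 3, then B = 8.
Hence t_{21} = 3·21 + 8 + 5·10460353203 = 52301766086.

52301766086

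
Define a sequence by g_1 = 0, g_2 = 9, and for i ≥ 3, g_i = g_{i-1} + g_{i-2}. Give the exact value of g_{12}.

801

Applying the relation repeatedly:
g_3 = 9;  g_4 = 18;  g_5 = 27;  g_6 = 45;  g_7 = 72;  g_8 = 117;  g_9 = 189;  g_{10} = 306;  g_{11} = 495;  g_{12} = 801.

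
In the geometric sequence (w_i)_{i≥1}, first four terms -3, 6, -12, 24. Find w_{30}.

Common ratio r = -2.
w_i = (-3)·(-2)^(i-1).
w_{30} = (-3)·(-2)^29 = 1610612736.

1610612736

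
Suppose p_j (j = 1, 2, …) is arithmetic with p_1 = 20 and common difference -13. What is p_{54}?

p_j = 20 + (j - 1)·(-13).
p_{54} = 20 + 53·(-13) = -669.

-669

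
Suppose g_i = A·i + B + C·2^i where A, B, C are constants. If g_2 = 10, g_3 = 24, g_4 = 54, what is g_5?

116

The three given values yield: 2A + B + 4C = 10; 3A + B + 8C = 24; 4A + B + 16C = 54.
Subtracting the first from the second: A + 4C = 14.
Subtracting the second from the third: A + 8C = 30.
Solving: C = 4, A = -2, then B = -2.
So g_i = -2·i + (-2) + 4·2^i; at i=5 this is 116.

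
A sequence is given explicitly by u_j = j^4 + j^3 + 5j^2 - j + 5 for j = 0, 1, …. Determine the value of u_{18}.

112415

u_{18} = 1·18^4 + 1·18^3 + 5·18^2 - 1·18 + 5 = 112415.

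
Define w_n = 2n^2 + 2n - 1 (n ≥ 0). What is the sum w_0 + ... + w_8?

Over n = 0..8: Σn = 36, Σn² = 204.
Total = (2)·204 + (2)·36 + (-1)·9 = 471.

471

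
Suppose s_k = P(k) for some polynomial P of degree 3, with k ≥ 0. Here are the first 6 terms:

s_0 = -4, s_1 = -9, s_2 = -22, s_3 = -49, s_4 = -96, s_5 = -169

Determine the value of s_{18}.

1st diffs: -5, -13, -27, -47, -73.
2nd diffs: -8, -14, -20, -26.
3rd diffs: -6, -6, -6 (constant).
Newton forward-difference form: s_k = -4 + (-5)·C(k,1) + (-8)·C(k,2) + (-6)·C(k,3).
At k = 18: k = 18, so s_{18} = -4 - 90 - 1224 - 4896 = -6214.

-6214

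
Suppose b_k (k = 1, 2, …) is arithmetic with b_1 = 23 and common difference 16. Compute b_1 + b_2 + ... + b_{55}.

b_k = 23 + (k - 1)·16.
b_{55} = 887; S = 55·(23 + 887)/2 = 25025.

25025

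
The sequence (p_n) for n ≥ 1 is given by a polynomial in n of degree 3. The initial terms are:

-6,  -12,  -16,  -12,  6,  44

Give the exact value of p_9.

1st diffs: -6, -4, 4, 18, 38.
2nd diffs: 2, 8, 14, 20.
3rd diffs: 6, 6, 6 (constant).
So p_n = n^3 - 5n^2 + 2n - 4.
Evaluating at n = 9 gives p_9 = 338.

338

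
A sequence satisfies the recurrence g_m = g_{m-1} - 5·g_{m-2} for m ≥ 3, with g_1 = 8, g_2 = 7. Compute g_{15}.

Iterate the recurrence:
g_3 = -33; g_4 = -68; g_5 = 97; …; g_{12} = -26723; g_{13} = -122408; g_{14} = 11207; g_{15} = 623247.

623247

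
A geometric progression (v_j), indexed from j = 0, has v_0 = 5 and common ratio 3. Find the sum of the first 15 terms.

v_j = 5·3^(j-0).
S = 5·(3^15 - 1)/(3 - 1) = 5·(14348907 - 1)/(2) = 35872265.

35872265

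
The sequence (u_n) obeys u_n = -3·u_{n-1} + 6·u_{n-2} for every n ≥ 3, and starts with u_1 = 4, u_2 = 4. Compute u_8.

-7884

Step forward from the initial values:
u_3 = 12;  u_4 = -12;  u_5 = 108;  u_6 = -396;  u_7 = 1836;  u_8 = -7884.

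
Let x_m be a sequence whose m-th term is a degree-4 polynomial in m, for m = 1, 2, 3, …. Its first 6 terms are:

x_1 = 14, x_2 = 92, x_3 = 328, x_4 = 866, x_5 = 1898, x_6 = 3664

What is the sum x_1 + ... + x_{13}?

216190

1st diffs: 78, 236, 538, 1032, 1766.
2nd diffs: 158, 302, 494, 734.
3rd diffs: 144, 192, 240.
4th diffs: 48, 48 (constant).
Newton forward-difference form: x_m = 14 + 78·C(m-1,1) + 158·C(m-1,2) + 144·C(m-1,3) + 48·C(m-1,4).
Continuing: …, 6452, 10598, 16486, 24548, …, x_{13} = 66818.
Summing m = 1..13 (13 terms) gives 216190.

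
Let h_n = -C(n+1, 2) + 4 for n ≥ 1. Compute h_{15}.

-116

C(16, 2) = 120, so h_{15} = -116.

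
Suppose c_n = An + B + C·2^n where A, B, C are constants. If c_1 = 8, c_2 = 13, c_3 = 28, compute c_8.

1243

Write the equations: A + B + 2C = 8; 2A + B + 4C = 13; 3A + B + 8C = 28.
Subtracting the first from the second: A + 2C = 5.
Subtracting the second from the third: A + 4C = 15.
Solving: C = 5, A = -5, then B = 3.
Therefore c_8 = -40 + 3 + 5·256 = 1243.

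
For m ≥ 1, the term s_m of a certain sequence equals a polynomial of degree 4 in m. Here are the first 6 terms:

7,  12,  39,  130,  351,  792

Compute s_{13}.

22639

1st diffs: 5, 27, 91, 221, 441.
2nd diffs: 22, 64, 130, 220.
3rd diffs: 42, 66, 90.
4th diffs: 24, 24 (constant).
Newton forward-difference form: s_m = 7 + 5·C(m-1,1) + 22·C(m-1,2) + 42·C(m-1,3) + 24·C(m-1,4).
At m = 13: m-1 = 12, so s_{13} = 7 + 60 + 1452 + 9240 + 11880 = 22639.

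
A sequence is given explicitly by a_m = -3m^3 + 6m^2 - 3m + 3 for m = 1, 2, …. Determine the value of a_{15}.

a_{15} = -3·15^3 + 6·15^2 - 3·15 + 3 = -8817.

-8817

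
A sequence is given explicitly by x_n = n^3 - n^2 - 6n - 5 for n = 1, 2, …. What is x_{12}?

1507

x_{12} = 1·12^3 - 1·12^2 - 6·12 - 5 = 1507.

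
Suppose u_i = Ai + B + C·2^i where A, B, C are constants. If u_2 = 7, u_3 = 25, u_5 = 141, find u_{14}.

At i = 2, 3, 5: 2A + B + 4C = 7; 3A + B + 8C = 25; 5A + B + 32C = 141.
Subtracting the first from the second: A + 4C = 18.
Subtracting the second from the third: 2A + 24C = 116.
Solving: C = 5, A = -2, then B = -9.
So u_i = -2·i + (-9) + 5·2^i; at i=14 this is 81883.

81883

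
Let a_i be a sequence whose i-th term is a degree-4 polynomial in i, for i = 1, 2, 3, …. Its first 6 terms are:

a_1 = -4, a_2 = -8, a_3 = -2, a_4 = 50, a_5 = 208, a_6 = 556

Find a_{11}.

1st diffs: -4, 6, 52, 158, 348.
2nd diffs: 10, 46, 106, 190.
3rd diffs: 36, 60, 84.
4th diffs: 24, 24 (constant).
Newton forward-difference form: a_i = -4 + (-4)·C(i-1,1) + 10·C(i-1,2) + 36·C(i-1,3) + 24·C(i-1,4).
At i = 11: i-1 = 10, so a_{11} = -4 - 40 + 450 + 4320 + 5040 = 9766.

9766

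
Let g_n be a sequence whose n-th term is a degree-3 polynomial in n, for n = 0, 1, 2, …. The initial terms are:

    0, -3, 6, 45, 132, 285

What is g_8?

1320

1st diffs: -3, 9, 39, 87, 153.
2nd diffs: 12, 30, 48, 66.
3rd diffs: 18, 18, 18 (constant).
Newton forward-difference form: g_n = (-3)·C(n,1) + 12·C(n,2) + 18·C(n,3).
At n = 8: n = 8, so g_8 = -24 + 336 + 1008 = 1320.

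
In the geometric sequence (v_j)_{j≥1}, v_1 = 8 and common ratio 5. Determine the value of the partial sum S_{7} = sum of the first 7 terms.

156248

v_j = 8·5^(j-1).
S = 8·(5^7 - 1)/(5 - 1) = 8·(78125 - 1)/(4) = 156248.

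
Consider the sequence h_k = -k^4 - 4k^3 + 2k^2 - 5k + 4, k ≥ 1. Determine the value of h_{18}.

h_{18} = -1·18^4 - 4·18^3 + 2·18^2 - 5·18 + 4 = -127742.

-127742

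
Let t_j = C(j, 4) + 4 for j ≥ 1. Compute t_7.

39

C(7, 4) = 35, so t_7 = 39.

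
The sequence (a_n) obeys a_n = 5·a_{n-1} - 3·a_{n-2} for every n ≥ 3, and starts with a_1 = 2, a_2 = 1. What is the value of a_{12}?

Step forward from the initial values:
a_3 = -1;  a_4 = -8;  a_5 = -37;  a_6 = -161;  a_7 = -694;  a_8 = -2987;  a_9 = -12853;  a_{10} = -55304;  a_{11} = -237961;  a_{12} = -1023893.

-1023893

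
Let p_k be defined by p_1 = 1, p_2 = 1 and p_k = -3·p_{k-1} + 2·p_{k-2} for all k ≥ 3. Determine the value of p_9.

p_3 = -1, p_4 = 5, p_5 = -17, p_6 = 61, p_7 = -217, p_8 = 773, p_9 = -2753.

-2753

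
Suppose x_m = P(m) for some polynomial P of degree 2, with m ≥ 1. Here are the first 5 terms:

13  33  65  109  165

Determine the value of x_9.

1st diffs: 20, 32, 44, 56.
2nd diffs: 12, 12, 12 (constant).
So x_m = 6m^2 + 2m + 5.
Evaluating at m = 9 gives x_9 = 509.

509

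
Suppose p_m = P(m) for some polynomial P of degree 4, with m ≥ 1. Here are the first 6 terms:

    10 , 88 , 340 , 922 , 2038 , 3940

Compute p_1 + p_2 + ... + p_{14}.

1st diffs: 78, 252, 582, 1116, 1902.
2nd diffs: 174, 330, 534, 786.
3rd diffs: 156, 204, 252.
4th diffs: 48, 48 (constant).
So p_m = 2m^4 + 6m^3 + m^2 + 3m - 2.
Continuing: …, 6928, 11350, 17602, 26128, …, p_{14} = 93532.
Summing m = 1..14 (14 terms) gives 322826.

322826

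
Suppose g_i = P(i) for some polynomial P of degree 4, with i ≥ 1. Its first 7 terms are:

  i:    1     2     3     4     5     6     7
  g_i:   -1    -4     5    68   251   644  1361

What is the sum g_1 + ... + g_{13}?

64103

1st diffs: -3, 9, 63, 183, 393, 717.
2nd diffs: 12, 54, 120, 210, 324.
3rd diffs: 42, 66, 90, 114.
4th diffs: 24, 24, 24 (constant).
Newton forward-difference form: g_i = -1 + (-3)·C(i-1,1) + 12·C(i-1,2) + 42·C(i-1,3) + 24·C(i-1,4).
Continuing: …, 2540, 4343, 6956, 10589, …, g_{13} = 21875.
Summing i = 1..13 (13 terms) gives 64103.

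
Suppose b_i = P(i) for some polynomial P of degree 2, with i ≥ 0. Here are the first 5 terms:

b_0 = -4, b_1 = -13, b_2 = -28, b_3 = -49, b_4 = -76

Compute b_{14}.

-676

1st diffs: -9, -15, -21, -27.
2nd diffs: -6, -6, -6 (constant).
Newton forward-difference form: b_i = -4 + (-9)·C(i,1) + (-6)·C(i,2).
At i = 14: i = 14, so b_{14} = -4 - 126 - 546 = -676.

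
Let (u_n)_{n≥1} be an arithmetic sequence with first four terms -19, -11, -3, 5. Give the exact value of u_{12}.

Common difference d = 8.
u_n = -19 + (n - 1)·8.
u_{12} = -19 + 11·8 = 69.

69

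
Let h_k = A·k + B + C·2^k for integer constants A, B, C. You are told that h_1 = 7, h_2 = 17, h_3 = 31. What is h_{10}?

2105

Write the equations: A + B + 2C = 7; 2A + B + 4C = 17; 3A + B + 8C = 31.
Subtracting the first from the second: A + 2C = 10.
Subtracting the second from the third: A + 4C = 14.
Solving: C = 2, A = 6, then B = -3.
So h_k = 6·k + (-3) + 2·2^k; at k=10 this is 2105.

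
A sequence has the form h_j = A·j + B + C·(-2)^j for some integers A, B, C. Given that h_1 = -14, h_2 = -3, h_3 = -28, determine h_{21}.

At j = 1, 2, 3: A + B - 2C = -14; 2A + B + 4C = -3; 3A + B - 8C = -28.
Subtracting the first from the second: A + 6C = 11.
Subtracting the second from the third: A - 12C = -25.
Solving: C = 2, A = -1, then B = -9.
So h_j = -1·j + (-9) + 2·(-2)^j; at j=21 this is -4194334.

-4194334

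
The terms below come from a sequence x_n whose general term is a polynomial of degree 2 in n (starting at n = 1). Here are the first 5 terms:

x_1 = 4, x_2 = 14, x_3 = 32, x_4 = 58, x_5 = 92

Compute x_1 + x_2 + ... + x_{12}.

1st diffs: 10, 18, 26, 34.
2nd diffs: 8, 8, 8 (constant).
So x_n = 4n^2 - 2n + 2.
Continuing: …, 134, 184, 242, 308, …, x_{12} = 554.
Summing n = 1..12 (12 terms) gives 2468.

2468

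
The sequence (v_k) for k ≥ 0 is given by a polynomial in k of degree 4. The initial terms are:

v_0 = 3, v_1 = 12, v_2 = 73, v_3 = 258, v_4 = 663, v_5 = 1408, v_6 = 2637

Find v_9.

1st diffs: 9, 61, 185, 405, 745, 1229.
2nd diffs: 52, 124, 220, 340, 484.
3rd diffs: 72, 96, 120, 144.
4th diffs: 24, 24, 24 (constant).
So v_k = k^4 + 6k^3 + k^2 + k + 3.
Evaluating at k = 9 gives v_9 = 11028.

11028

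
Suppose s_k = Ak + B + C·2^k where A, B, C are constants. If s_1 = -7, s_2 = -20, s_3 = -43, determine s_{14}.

-81956

At k = 1, 2, 3: A + B + 2C = -7; 2A + B + 4C = -20; 3A + B + 8C = -43.
Subtracting the first from the second: A + 2C = -13.
Subtracting the second from the third: A + 4C = -23.
Solving: C = -5, A = -3, then B = 6.
Therefore s_{14} = -42 + 6 + (-5)·16384 = -81956.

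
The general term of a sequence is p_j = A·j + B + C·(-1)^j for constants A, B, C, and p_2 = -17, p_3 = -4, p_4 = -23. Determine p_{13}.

-34

The three given values yield: 2A + B + C = -17; 3A + B - C = -4; 4A + B + C = -23.
Subtracting the first from the second: A - 2C = 13.
Subtracting the second from the third: A + 2C = -19.
Solving: C = -8, A = -3, then B = -3.
So p_j = -3·j + (-3) + (-8)·(-1)^j; at j=13 this is -34.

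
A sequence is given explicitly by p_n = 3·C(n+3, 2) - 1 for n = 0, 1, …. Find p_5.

C(8, 2) = 28, so p_5 = 83.

83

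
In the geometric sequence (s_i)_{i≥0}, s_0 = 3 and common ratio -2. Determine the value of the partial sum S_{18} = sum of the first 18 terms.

s_i = 3·(-2)^(i-0).
S = 3·((-2)^18 - 1)/(-2 - 1) = 3·(262144 - 1)/(-3) = -262143.

-262143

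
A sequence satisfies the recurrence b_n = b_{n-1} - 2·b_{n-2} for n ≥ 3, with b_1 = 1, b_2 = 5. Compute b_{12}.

137

Iterate the recurrence:
b_3 = 3;  b_4 = -7;  b_5 = -13;  b_6 = 1;  b_7 = 27;  b_8 = 25;  b_9 = -29;  b_{10} = -79;  b_{11} = -21;  b_{12} = 137.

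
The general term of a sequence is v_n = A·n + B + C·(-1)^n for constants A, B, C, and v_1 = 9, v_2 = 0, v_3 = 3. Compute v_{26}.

The three given values yield: A + B - C = 9; 2A + B + C = 0; 3A + B - C = 3.
Subtracting the first from the second: A + 2C = -9.
Subtracting the second from the third: A - 2C = 3.
Solving: C = -3, A = -3, then B = 9.
So v_n = -3·n + 9 + (-3)·(-1)^n; at n=26 this is -72.

-72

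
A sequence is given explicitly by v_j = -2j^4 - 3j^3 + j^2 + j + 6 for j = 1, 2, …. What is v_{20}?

-343574

v_{20} = -2·20^4 - 3·20^3 + 1·20^2 + 1·20 + 6 = -343574.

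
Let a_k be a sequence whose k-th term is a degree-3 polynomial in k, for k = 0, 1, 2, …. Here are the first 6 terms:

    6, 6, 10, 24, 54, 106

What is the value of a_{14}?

2554

1st diffs: 0, 4, 14, 30, 52.
2nd diffs: 4, 10, 16, 22.
3rd diffs: 6, 6, 6 (constant).
Newton forward-difference form: a_k = 6 + 4·C(k,2) + 6·C(k,3).
At k = 14: k = 14, so a_{14} = 6 + 364 + 2184 = 2554.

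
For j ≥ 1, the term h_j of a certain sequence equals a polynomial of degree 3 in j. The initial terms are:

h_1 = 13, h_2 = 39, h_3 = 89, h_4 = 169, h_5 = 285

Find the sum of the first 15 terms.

1st diffs: 26, 50, 80, 116.
2nd diffs: 24, 30, 36.
3rd diffs: 6, 6 (constant).
Newton forward-difference form: h_j = 13 + 26·C(j-1,1) + 24·C(j-1,2) + 6·C(j-1,3).
Continuing: …, 443, 649, 909, 1229, …, h_{15} = 4745.
Summing j = 1..15 (15 terms) gives 22035.

22035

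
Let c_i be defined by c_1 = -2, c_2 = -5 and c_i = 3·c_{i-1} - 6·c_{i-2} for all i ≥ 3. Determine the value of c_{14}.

Compute successive terms:
c_3 = -3;  c_4 = 21;  c_5 = 81;  …;  c_{11} = 12393;  c_{12} = 42525;  c_{13} = 53217;  c_{14} = -95499.

-95499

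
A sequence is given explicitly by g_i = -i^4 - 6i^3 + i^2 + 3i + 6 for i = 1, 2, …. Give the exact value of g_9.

-10821

g_9 = -1·9^4 - 6·9^3 + 1·9^2 + 3·9 + 6 = -10821.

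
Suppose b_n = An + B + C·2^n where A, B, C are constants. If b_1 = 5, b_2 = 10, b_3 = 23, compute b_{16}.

262096

Plug in n = 1, 2, 3: A + B + 2C = 5; 2A + B + 4C = 10; 3A + B + 8C = 23.
Subtracting the first from the second: A + 2C = 5.
Subtracting the second from the third: A + 4C = 13.
Solving: C = 4, A = -3, then B = 0.
Hence b_{16} = -3·16 + 0 + 4·65536 = 262096.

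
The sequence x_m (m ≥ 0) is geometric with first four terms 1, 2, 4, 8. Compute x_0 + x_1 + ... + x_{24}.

33554431

Common ratio r = 2.
x_m = 1·2^(m-0).
S = 1·(2^25 - 1)/(2 - 1) = 1·(33554432 - 1)/(1) = 33554431.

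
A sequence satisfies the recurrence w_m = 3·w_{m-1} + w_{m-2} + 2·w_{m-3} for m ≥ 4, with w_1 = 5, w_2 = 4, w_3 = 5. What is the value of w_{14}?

6931384

Applying the relation repeatedly:
w_4 = 29, w_5 = 100, w_6 = 339, …, w_{11} = 167820, w_{12} = 580099, w_{13} = 2005215, w_{14} = 6931384.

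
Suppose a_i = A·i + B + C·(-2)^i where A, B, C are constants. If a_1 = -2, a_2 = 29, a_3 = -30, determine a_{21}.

The three given values yield: A + B - 2C = -2; 2A + B + 4C = 29; 3A + B - 8C = -30.
Subtracting the first from the second: A + 6C = 31.
Subtracting the second from the third: A - 12C = -59.
Solving: C = 5, A = 1, then B = 7.
Therefore a_{21} = 21 + 7 + 5·(-2097152) = -10485732.

-10485732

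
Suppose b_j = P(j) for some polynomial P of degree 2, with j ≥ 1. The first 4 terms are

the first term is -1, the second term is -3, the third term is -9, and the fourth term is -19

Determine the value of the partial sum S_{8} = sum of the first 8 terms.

-288

1st diffs: -2, -6, -10.
2nd diffs: -4, -4 (constant).
So b_j = -2j^2 + 4j - 3.
Continuing: -33, -51, -73, -99.
Summing j = 1..8 (8 terms) gives -288.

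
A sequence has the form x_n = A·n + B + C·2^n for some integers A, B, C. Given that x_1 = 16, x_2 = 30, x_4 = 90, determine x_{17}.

524392

Plug in n = 1, 2, 4: A + B + 2C = 16; 2A + B + 4C = 30; 4A + B + 16C = 90.
Subtracting the first from the second: A + 2C = 14.
Subtracting the second from the third: 2A + 12C = 60.
Solving: C = 4, A = 6, then B = 2.
Therefore x_{17} = 102 + 2 + 4·131072 = 524392.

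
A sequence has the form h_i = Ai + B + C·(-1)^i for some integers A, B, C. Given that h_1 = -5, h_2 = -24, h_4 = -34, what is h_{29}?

At i = 1, 2, 4: A + B - C = -5; 2A + B + C = -24; 4A + B + C = -34.
Subtracting the first from the second: A + 2C = -19.
Subtracting the second from the third: 2A = -10.
Solving: C = -7, A = -5, then B = -7.
Hence h_{29} = -5·29 + (-7) + (-7)·(-1) = -145.

-145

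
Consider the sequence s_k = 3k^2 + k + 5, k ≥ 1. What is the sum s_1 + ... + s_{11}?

1639

Over k = 1..11: Σk = 66, Σk² = 506.
Total = (3)·506 + (1)·66 + (5)·11 = 1639.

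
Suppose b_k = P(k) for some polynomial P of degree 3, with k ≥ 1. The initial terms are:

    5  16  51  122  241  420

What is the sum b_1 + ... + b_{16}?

36680

1st diffs: 11, 35, 71, 119, 179.
2nd diffs: 24, 36, 48, 60.
3rd diffs: 12, 12, 12 (constant).
Newton forward-difference form: b_k = 5 + 11·C(k-1,1) + 24·C(k-1,2) + 12·C(k-1,3).
Continuing: …, 671, 1006, 1437, 1976, …, b_{16} = 8150.
Summing k = 1..16 (16 terms) gives 36680.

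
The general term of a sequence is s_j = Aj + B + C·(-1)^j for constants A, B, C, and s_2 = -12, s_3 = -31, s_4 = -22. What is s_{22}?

The three given values yield: 2A + B + C = -12; 3A + B - C = -31; 4A + B + C = -22.
Subtracting the first from the second: A - 2C = -19.
Subtracting the second from the third: A + 2C = 9.
Solving: C = 7, A = -5, then B = -9.
Hence s_{22} = -5·22 + (-9) + 7·1 = -112.

-112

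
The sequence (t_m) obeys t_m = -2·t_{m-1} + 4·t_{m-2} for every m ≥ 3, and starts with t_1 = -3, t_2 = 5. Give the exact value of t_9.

Iterate the recurrence:
t_3 = -22, t_4 = 64, t_5 = -216, t_6 = 688, t_7 = -2240, t_8 = 7232, t_9 = -23424.

-23424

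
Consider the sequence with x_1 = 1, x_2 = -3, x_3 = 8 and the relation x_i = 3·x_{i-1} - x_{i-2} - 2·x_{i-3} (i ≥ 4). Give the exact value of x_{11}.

8669

x_4 = 25  x_5 = 73  x_6 = 178  x_7 = 411  x_8 = 909  x_9 = 1960  x_{10} = 4149  x_{11} = 8669.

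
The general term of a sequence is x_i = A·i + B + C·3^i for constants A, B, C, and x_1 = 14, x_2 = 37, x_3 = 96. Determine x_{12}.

The three given values yield: A + B + 3C = 14; 2A + B + 9C = 37; 3A + B + 27C = 96.
Subtracting the first from the second: A + 6C = 23.
Subtracting the second from the third: A + 18C = 59.
Solving: C = 3, A = 5, then B = 0.
Therefore x_{12} = 60 + 0 + 3·531441 = 1594383.

1594383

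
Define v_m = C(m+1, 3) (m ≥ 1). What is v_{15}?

C(16, 3) = 560, so v_{15} = 560.

560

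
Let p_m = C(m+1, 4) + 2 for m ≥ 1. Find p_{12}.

C(13, 4) = 715, so p_{12} = 717.

717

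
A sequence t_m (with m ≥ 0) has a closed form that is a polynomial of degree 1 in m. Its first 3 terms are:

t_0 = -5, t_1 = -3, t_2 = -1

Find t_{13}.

21

1st diffs: 2, 2 (constant).
So t_m = 2m - 5.
Evaluating at m = 13 gives t_{13} = 21.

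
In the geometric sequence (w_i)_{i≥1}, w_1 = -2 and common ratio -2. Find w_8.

256

w_i = (-2)·(-2)^(i-1).
w_8 = (-2)·(-2)^7 = 256.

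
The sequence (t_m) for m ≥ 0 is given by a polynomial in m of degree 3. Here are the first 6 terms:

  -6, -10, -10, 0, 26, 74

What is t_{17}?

1st diffs: -4, 0, 10, 26, 48.
2nd diffs: 4, 10, 16, 22.
3rd diffs: 6, 6, 6 (constant).
Newton forward-difference form: t_m = -6 + (-4)·C(m,1) + 4·C(m,2) + 6·C(m,3).
At m = 17: m = 17, so t_{17} = -6 - 68 + 544 + 4080 = 4550.

4550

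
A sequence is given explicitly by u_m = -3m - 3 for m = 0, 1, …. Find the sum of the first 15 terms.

-360

Over m = 0..14: Σm = 105.
Total = (-3)·105 + (-3)·15 = -360.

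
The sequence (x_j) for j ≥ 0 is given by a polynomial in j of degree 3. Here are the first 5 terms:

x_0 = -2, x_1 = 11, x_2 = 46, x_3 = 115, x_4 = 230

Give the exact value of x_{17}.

1st diffs: 13, 35, 69, 115.
2nd diffs: 22, 34, 46.
3rd diffs: 12, 12 (constant).
So x_j = 2j^3 + 5j^2 + 6j - 2.
Evaluating at j = 17 gives x_{17} = 11371.

11371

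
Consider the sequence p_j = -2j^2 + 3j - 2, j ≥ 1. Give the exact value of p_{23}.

-991

p_{23} = -2·23^2 + 3·23 - 2 = -991.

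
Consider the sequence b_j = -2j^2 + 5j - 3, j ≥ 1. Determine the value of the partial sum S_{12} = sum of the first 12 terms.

Over j = 1..12: Σj = 78, Σj² = 650.
Total = (-2)·650 + (5)·78 + (-3)·12 = -946.

-946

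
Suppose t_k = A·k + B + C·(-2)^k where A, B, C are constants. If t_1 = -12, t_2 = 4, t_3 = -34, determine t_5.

-110

At k = 1, 2, 3: A + B - 2C = -12; 2A + B + 4C = 4; 3A + B - 8C = -34.
Subtracting the first from the second: A + 6C = 16.
Subtracting the second from the third: A - 12C = -38.
Solving: C = 3, A = -2, then B = -4.
So t_k = -2·k + (-4) + 3·(-2)^k; at k=5 this is -110.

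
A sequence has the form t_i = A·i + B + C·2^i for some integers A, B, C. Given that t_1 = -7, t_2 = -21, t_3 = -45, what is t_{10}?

At i = 1, 2, 3: A + B + 2C = -7; 2A + B + 4C = -21; 3A + B + 8C = -45.
Subtracting the first from the second: A + 2C = -14.
Subtracting the second from the third: A + 4C = -24.
Solving: C = -5, A = -4, then B = 7.
Therefore t_{10} = -40 + 7 + (-5)·1024 = -5153.

-5153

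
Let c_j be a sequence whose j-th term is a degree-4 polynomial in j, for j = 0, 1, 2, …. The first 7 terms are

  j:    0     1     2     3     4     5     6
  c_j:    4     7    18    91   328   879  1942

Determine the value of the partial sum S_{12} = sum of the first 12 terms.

1st diffs: 3, 11, 73, 237, 551, 1063.
2nd diffs: 8, 62, 164, 314, 512.
3rd diffs: 54, 102, 150, 198.
4th diffs: 48, 48, 48 (constant).
Newton forward-difference form: c_j = 4 + 3·C(j,1) + 8·C(j,2) + 54·C(j,3) + 48·C(j,4).
Continuing: …, 3763, 6636, 10903, 16954, …, c_{11} = 25227.
Summing j = 0..11 (12 terms) gives 66752.

66752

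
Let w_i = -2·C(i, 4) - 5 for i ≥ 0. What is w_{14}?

-2007

C(14, 4) = 1001, so w_{14} = -2007.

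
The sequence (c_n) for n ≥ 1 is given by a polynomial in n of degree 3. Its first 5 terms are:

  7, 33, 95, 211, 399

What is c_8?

1575

1st diffs: 26, 62, 116, 188.
2nd diffs: 36, 54, 72.
3rd diffs: 18, 18 (constant).
Newton forward-difference form: c_n = 7 + 26·C(n-1,1) + 36·C(n-1,2) + 18·C(n-1,3).
At n = 8: n-1 = 7, so c_8 = 7 + 182 + 756 + 630 = 1575.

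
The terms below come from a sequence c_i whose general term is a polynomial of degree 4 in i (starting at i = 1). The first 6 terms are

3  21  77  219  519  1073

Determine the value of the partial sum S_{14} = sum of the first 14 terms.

1st diffs: 18, 56, 142, 300, 554.
2nd diffs: 38, 86, 158, 254.
3rd diffs: 48, 72, 96.
4th diffs: 24, 24 (constant).
Newton forward-difference form: c_i = 3 + 18·C(i-1,1) + 38·C(i-1,2) + 48·C(i-1,3) + 24·C(i-1,4).
Continuing: …, 2001, 3447, 5579, 8589, …, c_{14} = 34089.
Summing i = 1..14 (14 terms) gives 111608.

111608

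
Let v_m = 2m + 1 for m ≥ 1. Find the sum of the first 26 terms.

Over m = 1..26: Σm = 351.
Total = (2)·351 + (1)·26 = 728.

728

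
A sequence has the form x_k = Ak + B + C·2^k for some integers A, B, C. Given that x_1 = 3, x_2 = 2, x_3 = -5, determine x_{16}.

At k = 1, 2, 3: A + B + 2C = 3; 2A + B + 4C = 2; 3A + B + 8C = -5.
Subtracting the first from the second: A + 2C = -1.
Subtracting the second from the third: A + 4C = -7.
Solving: C = -3, A = 5, then B = 4.
Hence x_{16} = 5·16 + 4 + (-3)·65536 = -196524.

-196524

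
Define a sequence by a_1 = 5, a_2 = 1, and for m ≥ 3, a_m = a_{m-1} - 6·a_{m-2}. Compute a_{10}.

15805

Step forward from the initial values:
a_3 = -29;  a_4 = -35;  a_5 = 139;  a_6 = 349;  a_7 = -485;  a_8 = -2579;  a_9 = 331;  a_{10} = 15805.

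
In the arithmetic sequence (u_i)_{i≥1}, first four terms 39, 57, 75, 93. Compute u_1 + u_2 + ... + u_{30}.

Common difference d = 18.
u_i = 39 + (i - 1)·18.
u_{30} = 561; S = 30·(39 + 561)/2 = 9000.

9000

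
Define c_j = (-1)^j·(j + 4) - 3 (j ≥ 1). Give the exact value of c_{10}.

11

(-1)^10 = 1; j + 4 at j=10 is 14; so c_{10} = 11.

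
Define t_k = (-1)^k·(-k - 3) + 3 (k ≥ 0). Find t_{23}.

(-1)^23 = -1; -k - 3 at k=23 is -26; so t_{23} = 29.

29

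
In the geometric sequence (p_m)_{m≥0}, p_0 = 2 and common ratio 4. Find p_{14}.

536870912

p_m = 2·4^(m-0).
p_{14} = 2·4^14 = 536870912.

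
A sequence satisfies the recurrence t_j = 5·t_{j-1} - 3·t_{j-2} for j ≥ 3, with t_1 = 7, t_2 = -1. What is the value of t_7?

-10349

Compute successive terms:
t_3 = -26; t_4 = -127; t_5 = -557; t_6 = -2404; t_7 = -10349.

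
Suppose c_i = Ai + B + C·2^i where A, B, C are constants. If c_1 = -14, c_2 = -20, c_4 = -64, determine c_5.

-126

The three given values yield: A + B + 2C = -14; 2A + B + 4C = -20; 4A + B + 16C = -64.
Subtracting the first from the second: A + 2C = -6.
Subtracting the second from the third: 2A + 12C = -44.
Solving: C = -4, A = 2, then B = -8.
Hence c_5 = 2·5 + (-8) + (-4)·32 = -126.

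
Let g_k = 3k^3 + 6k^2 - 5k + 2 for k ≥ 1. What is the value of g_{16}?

13746

g_{16} = 3·16^3 + 6·16^2 - 5·16 + 2 = 13746.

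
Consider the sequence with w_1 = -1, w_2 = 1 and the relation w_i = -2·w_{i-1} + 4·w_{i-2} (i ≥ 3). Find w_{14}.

w_3 = -6  w_4 = 16  w_5 = -56  …  w_{11} = -62976  w_{12} = 203776  w_{13} = -659456  w_{14} = 2134016.

2134016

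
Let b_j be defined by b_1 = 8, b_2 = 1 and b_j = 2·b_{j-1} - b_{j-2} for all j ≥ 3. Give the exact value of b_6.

-27

Step forward from the initial values:
b_3 = -6; b_4 = -13; b_5 = -20; b_6 = -27.
(Characteristic roots are 1 and 1.)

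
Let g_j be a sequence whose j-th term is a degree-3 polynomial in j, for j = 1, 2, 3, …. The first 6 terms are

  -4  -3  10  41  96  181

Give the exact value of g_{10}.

1st diffs: 1, 13, 31, 55, 85.
2nd diffs: 12, 18, 24, 30.
3rd diffs: 6, 6, 6 (constant).
Newton forward-difference form: g_j = -4 + 1·C(j-1,1) + 12·C(j-1,2) + 6·C(j-1,3).
At j = 10: j-1 = 9, so g_{10} = -4 + 9 + 432 + 504 = 941.

941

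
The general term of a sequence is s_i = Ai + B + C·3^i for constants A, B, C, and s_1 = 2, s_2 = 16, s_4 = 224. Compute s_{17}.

387420418

Plug in i = 1, 2, 4: A + B + 3C = 2; 2A + B + 9C = 16; 4A + B + 81C = 224.
Subtracting the first from the second: A + 6C = 14.
Subtracting the second from the third: 2A + 72C = 208.
Solving: C = 3, A = -4, then B = -3.
Therefore s_{17} = -68 + (-3) + 3·129140163 = 387420418.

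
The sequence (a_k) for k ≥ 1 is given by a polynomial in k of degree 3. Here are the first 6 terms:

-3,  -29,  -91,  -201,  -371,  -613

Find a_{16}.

1st diffs: -26, -62, -110, -170, -242.
2nd diffs: -36, -48, -60, -72.
3rd diffs: -12, -12, -12 (constant).
Newton forward-difference form: a_k = -3 + (-26)·C(k-1,1) + (-36)·C(k-1,2) + (-12)·C(k-1,3).
At k = 16: k-1 = 15, so a_{16} = -3 - 390 - 3780 - 5460 = -9633.

-9633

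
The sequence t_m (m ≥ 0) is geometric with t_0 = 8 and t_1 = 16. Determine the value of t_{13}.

Common ratio r = 2.
t_m = 8·2^(m-0).
t_{13} = 8·2^13 = 65536.

65536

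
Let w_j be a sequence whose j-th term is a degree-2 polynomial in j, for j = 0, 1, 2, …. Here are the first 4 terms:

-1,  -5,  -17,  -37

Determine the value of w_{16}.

1st diffs: -4, -12, -20.
2nd diffs: -8, -8 (constant).
Newton forward-difference form: w_j = -1 + (-4)·C(j,1) + (-8)·C(j,2).
At j = 16: j = 16, so w_{16} = -1 - 64 - 960 = -1025.

-1025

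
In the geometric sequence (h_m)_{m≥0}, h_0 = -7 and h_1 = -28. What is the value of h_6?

-28672

Common ratio r = 4.
h_m = (-7)·4^(m-0).
h_6 = (-7)·4^6 = -28672.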